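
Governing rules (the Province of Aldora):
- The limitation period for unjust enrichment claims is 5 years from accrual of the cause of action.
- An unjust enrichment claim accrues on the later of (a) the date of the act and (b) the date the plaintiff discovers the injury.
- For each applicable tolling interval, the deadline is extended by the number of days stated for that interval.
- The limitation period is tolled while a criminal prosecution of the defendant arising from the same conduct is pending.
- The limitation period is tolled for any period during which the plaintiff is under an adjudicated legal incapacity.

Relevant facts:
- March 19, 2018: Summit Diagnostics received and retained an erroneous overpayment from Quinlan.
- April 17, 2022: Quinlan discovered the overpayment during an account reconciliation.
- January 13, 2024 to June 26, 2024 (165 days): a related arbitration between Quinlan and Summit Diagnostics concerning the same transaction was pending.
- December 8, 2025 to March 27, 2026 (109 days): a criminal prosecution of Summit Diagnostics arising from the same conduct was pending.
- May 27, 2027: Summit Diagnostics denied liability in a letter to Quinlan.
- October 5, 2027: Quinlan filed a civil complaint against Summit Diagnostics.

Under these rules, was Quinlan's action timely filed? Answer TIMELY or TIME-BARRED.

Taking the later of the act (March 19, 2018) and discovery (April 17, 2022), the claim accrued on April 17, 2022.
5 years from April 17, 2022 is April 17, 2027.
The pending criminal prosecution from December 8, 2025 to March 27, 2026 tolled the period for 109 days, extending the deadline to August 4, 2027.
Although a pending arbitration ran from January 13, 2024 to June 26, 2024, the stated rules do not make that a tolling event, so it is disregarded.
Nothing else in the chronology tolls or restarts the period.
Quinlan filed on October 5, 2027, after the August 4, 2027 deadline, so the action is time-barred.

TIME-BARRED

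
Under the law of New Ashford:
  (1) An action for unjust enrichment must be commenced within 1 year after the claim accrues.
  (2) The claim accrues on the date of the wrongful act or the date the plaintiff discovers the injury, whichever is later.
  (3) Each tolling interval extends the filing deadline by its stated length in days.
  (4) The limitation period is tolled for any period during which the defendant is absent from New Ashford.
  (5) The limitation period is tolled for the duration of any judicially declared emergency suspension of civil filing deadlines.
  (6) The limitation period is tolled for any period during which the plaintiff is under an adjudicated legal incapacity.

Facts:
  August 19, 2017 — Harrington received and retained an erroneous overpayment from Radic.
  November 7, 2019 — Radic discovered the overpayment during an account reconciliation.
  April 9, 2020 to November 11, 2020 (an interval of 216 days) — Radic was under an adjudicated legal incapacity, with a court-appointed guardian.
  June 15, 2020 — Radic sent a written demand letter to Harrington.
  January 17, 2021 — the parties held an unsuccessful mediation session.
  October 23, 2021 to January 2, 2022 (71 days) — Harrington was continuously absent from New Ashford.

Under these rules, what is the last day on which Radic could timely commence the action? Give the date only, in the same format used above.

Because discovery on November 7, 2019 post-dates the August 19, 2017 act, accrual under the later-of rule falls on November 7, 2019.
The untolled deadline — 1 year after November 7, 2019 — is November 7, 2020.
The period was tolled for 216 days by the plaintiff's legal incapacity (April 9, 2020 to November 11, 2020), pushing the deadline to June 11, 2021.
The defendant's absence from the jurisdiction starting October 23, 2021 came too late — the period had run on June 11, 2021 — and so does not extend the deadline.
The other events in the timeline have no effect on the limitation period under the stated rules.

June 11, 2021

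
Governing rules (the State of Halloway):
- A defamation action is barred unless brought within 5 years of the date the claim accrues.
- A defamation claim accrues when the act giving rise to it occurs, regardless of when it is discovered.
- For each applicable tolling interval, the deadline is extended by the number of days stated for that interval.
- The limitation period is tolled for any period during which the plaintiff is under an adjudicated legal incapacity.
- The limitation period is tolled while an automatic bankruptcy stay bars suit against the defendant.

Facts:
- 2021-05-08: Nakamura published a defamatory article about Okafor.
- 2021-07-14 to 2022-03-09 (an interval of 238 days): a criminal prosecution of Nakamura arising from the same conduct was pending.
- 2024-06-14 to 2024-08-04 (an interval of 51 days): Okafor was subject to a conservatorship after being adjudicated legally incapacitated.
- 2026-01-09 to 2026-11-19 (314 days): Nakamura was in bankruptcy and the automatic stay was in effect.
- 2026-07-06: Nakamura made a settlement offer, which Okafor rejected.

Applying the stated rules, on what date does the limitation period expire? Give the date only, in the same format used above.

2027-05-08

The limitation period began to run on 2021-05-08.
The untolled deadline — 5 years after 2021-05-08 — is 2026-05-08.
Because the plaintiff's legal incapacity ran from 2024-06-14 to 2024-08-04, the deadline is extended by 51 days to 2026-06-28.
The automatic bankruptcy stay from 2026-01-09 to 2026-11-19 tolled the period for 314 days, extending the deadline to 2027-05-08.
No stated provision tolls the period for a criminal prosecution, so the interval from 2021-07-14 to 2022-03-09 has no effect on the deadline.
None of the other events listed affects the running of the period under the stated rules.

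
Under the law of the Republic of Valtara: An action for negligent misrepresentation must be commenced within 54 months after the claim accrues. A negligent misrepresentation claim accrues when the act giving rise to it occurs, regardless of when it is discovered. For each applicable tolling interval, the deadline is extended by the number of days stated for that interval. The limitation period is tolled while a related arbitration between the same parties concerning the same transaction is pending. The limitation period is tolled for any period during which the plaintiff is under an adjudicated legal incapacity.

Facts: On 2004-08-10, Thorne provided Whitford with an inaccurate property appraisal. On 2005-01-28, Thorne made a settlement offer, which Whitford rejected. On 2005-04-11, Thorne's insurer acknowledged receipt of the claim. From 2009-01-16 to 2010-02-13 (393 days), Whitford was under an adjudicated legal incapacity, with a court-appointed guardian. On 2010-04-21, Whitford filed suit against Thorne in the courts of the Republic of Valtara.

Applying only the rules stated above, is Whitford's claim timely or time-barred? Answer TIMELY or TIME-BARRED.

TIME-BARRED

The claim accrued on 2004-08-10, when the wrongful act occurred.
The untolled deadline — 54 months after 2004-08-10 — is 2009-02-10.
The period was tolled for 393 days by the plaintiff's legal incapacity (2009-01-16 to 2010-02-13), pushing the deadline to 2010-03-10.
Nothing else in the chronology tolls or restarts the period.
Whitford filed on 2010-04-21, after the 2010-03-10 deadline, so the action is time-barred.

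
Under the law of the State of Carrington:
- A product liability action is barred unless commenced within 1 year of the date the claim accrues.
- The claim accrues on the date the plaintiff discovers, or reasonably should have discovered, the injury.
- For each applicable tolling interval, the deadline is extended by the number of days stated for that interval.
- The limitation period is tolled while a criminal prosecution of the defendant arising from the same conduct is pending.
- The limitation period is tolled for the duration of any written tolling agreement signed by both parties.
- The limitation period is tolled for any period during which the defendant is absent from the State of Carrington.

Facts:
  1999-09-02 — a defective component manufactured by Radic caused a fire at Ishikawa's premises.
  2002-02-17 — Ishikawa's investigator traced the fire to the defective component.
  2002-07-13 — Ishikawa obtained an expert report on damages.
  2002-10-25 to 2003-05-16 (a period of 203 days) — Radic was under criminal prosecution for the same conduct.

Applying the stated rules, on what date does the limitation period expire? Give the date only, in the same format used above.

2003-09-08

Under the discovery rule, the claim accrued on 2002-02-17, when Ishikawa discovered the injury — not on the 1999-09-02 date of the underlying act.
1 year from 2002-02-17 is 2003-02-17.
The pending criminal prosecution from 2002-10-25 to 2003-05-16 tolled the period for 203 days, extending the deadline to 2003-09-08.
None of the other events listed affects the running of the period under the stated rules.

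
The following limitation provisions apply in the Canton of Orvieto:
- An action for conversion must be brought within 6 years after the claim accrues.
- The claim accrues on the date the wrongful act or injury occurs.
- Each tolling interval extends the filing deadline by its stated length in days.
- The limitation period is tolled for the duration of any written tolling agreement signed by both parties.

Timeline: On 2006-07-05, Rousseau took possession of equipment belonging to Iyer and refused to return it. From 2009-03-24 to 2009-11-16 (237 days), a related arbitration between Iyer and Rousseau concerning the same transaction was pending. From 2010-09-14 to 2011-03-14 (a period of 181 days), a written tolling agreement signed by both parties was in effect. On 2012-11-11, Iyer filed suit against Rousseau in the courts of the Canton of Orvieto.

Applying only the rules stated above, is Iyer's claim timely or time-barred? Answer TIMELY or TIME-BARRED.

TIMELY

The limitation period began to run on 2006-07-05.
6 years from 2006-07-05 is 2012-07-05.
The period was tolled for 181 days by the written tolling agreement (2010-09-14 to 2011-03-14), pushing the deadline to 2013-01-02.
The pending related arbitration from 2009-03-24 to 2009-11-16 does not toll the period, because no stated rule makes a pending arbitration a tolling event.
The 2012-11-11 filing precedes the 2013-01-02 deadline; the claim is timely.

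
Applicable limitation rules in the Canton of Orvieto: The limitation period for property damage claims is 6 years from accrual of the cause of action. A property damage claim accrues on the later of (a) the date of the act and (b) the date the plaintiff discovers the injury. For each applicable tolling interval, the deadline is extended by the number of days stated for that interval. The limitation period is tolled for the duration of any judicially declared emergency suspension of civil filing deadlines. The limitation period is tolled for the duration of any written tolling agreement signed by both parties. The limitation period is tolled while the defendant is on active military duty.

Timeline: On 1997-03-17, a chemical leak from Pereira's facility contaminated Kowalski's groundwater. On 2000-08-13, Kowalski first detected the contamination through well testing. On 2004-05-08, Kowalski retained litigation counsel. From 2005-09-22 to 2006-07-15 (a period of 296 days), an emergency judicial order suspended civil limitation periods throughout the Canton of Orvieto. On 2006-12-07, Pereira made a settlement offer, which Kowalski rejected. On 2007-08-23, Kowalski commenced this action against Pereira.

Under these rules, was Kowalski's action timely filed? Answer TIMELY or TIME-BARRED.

TIME-BARRED

The claim accrued on 2000-08-13 — the later of the 1997-03-17 act and the 2000-08-13 discovery.
The untolled deadline — 6 years after 2000-08-13 — is 2006-08-13.
The period was tolled for 296 days by the emergency suspension of filing deadlines (2005-09-22 to 2006-07-15), pushing the deadline to 2007-06-05.
The other events in the timeline have no effect on the limitation period under the stated rules.
The 2007-08-23 filing falls after the 2007-06-05 deadline; the claim is time-barred.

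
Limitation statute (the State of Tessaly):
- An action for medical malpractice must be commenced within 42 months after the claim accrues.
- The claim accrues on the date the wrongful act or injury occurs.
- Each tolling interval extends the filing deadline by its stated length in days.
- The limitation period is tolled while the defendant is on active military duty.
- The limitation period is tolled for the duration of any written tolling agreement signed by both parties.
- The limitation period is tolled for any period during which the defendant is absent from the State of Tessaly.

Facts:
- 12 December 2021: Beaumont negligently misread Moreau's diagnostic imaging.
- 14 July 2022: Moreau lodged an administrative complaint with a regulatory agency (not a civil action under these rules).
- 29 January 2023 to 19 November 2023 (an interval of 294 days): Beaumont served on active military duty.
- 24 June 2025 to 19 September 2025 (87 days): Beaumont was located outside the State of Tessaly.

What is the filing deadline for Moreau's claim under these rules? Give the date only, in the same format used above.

28 June 2026

The claim accrued on 12 December 2021, when the wrongful act occurred.
42 months from 12 December 2021 is 12 June 2025.
The defendant's active military service from 29 January 2023 to 19 November 2023 tolled the period for 294 days, extending the deadline to 2 April 2026.
The defendant's absence from the jurisdiction from 24 June 2025 to 19 September 2025 tolled the period for 87 days, extending the deadline to 28 June 2026.
Nothing else in the chronology tolls or restarts the period.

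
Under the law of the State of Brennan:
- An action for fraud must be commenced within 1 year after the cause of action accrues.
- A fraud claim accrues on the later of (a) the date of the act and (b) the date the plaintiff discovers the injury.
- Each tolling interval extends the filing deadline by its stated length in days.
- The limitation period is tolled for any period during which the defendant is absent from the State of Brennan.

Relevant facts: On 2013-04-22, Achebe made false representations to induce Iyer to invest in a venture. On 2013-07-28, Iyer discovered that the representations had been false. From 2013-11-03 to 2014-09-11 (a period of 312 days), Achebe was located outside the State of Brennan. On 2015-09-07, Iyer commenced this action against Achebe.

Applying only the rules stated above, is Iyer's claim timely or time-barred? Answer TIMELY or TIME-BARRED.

Because discovery on 2013-07-28 post-dates the 2013-04-22 act, accrual under the later-of rule falls on 2013-07-28.
1 year from 2013-07-28 is 2014-07-28.
The defendant's absence from the jurisdiction from 2013-11-03 to 2014-09-11 tolled the period for 312 days, extending the deadline to 2015-06-05.
Iyer filed on 2015-09-07, after the 2015-06-05 deadline, so the action is time-barred.

TIME-BARRED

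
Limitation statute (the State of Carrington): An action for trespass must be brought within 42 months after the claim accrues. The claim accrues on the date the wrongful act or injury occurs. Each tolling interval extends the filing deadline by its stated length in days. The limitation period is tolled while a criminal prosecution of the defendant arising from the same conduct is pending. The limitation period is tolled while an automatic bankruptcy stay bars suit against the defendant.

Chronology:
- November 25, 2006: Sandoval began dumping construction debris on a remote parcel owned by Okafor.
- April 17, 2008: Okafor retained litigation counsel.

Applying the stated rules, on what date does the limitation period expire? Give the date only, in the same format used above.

The claim accrued on November 25, 2006, the date of the act.
The untolled deadline — 42 months after November 25, 2006 — is May 25, 2010.
None of the other events listed affects the running of the period under the stated rules.

May 25, 2010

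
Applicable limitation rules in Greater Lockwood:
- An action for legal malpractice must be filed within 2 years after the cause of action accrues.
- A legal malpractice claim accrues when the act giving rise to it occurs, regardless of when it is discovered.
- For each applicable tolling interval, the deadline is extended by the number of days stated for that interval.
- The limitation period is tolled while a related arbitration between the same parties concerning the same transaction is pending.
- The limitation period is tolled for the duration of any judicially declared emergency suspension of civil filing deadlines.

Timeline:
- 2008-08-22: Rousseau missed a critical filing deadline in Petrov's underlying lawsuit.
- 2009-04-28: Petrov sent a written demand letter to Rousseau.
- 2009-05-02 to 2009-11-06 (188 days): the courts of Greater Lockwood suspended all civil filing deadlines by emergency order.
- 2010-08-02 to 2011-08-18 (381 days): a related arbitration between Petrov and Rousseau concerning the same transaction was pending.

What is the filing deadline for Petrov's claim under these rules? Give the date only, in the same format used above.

The limitation period began to run on 2008-08-22.
Adding the 2 years base period to 2008-08-22 gives a deadline of 2010-08-22, before any tolling.
The period was tolled for 188 days by the emergency suspension of filing deadlines (2009-05-02 to 2009-11-06), pushing the deadline to 2011-02-26.
The pending related arbitration from 2010-08-02 to 2011-08-18 tolled the period for 381 days, extending the deadline to 2012-03-13.
The other events in the timeline have no effect on the limitation period under the stated rules.

2012-03-13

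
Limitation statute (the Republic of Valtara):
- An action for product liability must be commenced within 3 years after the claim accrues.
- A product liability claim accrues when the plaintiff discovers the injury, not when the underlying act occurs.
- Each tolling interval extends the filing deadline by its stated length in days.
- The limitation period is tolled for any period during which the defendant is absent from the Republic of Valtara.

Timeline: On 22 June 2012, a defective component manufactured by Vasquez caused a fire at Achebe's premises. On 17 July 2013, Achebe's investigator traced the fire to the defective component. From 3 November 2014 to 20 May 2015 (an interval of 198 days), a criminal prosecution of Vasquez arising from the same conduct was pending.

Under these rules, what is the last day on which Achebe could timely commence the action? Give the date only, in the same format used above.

The claim did not accrue until Achebe discovered the injury on 17 July 2013; the 22 June 2012 act date does not start the clock under the stated rule.
Adding the 3 years base period to 17 July 2013 gives a deadline of 17 July 2016, before any tolling.
Although a criminal prosecution ran from 3 November 2014 to 20 May 2015, the stated rules do not make that a tolling event, so it is disregarded.

17 July 2016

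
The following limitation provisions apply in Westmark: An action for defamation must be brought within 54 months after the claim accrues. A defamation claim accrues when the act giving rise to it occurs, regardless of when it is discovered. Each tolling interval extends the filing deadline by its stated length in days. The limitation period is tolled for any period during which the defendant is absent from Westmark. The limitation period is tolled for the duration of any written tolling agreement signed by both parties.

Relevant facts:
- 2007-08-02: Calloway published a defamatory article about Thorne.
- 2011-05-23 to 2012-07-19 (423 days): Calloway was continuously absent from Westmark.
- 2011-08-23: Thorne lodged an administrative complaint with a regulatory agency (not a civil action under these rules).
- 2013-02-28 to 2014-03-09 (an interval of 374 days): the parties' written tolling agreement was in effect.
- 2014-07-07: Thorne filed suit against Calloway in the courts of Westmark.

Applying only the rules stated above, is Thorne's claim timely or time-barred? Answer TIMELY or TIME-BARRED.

The claim accrued on 2007-08-02, when the wrongful act occurred.
The untolled deadline — 54 months after 2007-08-02 — is 2012-02-02.
Because the defendant's absence from the jurisdiction ran from 2011-05-23 to 2012-07-19, the deadline is extended by 423 days to 2013-03-31.
The period was tolled for 374 days by the written tolling agreement (2013-02-28 to 2014-03-09), pushing the deadline to 2014-04-09.
None of the other events listed affects the running of the period under the stated rules.
Thorne filed on 2014-07-07, after the 2014-04-09 deadline, so the action is time-barred.

TIME-BARRED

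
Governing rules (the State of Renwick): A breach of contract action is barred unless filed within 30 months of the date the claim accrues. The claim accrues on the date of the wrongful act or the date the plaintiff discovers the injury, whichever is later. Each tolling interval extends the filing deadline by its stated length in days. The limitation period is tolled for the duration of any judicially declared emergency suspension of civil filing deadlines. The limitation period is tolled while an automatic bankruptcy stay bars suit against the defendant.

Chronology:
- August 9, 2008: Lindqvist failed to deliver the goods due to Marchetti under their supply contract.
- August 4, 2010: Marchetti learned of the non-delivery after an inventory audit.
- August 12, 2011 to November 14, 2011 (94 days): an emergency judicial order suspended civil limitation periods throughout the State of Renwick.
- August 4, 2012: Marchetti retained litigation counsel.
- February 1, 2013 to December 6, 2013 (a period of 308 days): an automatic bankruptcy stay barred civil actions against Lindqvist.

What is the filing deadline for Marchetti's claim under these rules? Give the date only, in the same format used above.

March 13, 2014

The claim accrued on August 4, 2010 — the later of the August 9, 2008 act and the August 4, 2010 discovery.
The untolled deadline — 30 months after August 4, 2010 — is February 4, 2013.
Because the emergency suspension of filing deadlines ran from August 12, 2011 to November 14, 2011, the deadline is extended by 94 days to May 9, 2013.
The automatic bankruptcy stay from February 1, 2013 to December 6, 2013 tolled the period for 308 days, extending the deadline to March 13, 2014.
Nothing else in the chronology tolls or restarts the period.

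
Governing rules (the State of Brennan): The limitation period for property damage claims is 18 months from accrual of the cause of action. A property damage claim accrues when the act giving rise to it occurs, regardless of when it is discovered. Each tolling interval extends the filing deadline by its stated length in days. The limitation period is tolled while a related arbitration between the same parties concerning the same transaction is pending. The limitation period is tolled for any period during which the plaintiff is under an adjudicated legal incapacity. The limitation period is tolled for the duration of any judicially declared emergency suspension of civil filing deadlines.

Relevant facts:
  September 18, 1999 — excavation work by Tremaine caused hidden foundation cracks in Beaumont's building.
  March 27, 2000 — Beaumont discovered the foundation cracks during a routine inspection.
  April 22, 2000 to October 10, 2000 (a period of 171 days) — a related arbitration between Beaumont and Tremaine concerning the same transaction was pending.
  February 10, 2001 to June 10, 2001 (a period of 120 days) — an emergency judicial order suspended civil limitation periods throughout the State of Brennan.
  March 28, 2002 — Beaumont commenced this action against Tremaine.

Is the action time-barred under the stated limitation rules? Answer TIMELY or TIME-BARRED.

TIME-BARRED

Because the rule ties accrual to occurrence, the claim accrued on September 18, 1999, not on the March 27, 2000 discovery date.
The untolled deadline — 18 months after September 18, 1999 — is March 18, 2001.
The period was tolled for 171 days by the pending related arbitration (April 22, 2000 to October 10, 2000), pushing the deadline to September 5, 2001.
Because the emergency suspension of filing deadlines ran from February 10, 2001 to June 10, 2001, the deadline is extended by 120 days to January 3, 2002.
Beaumont filed on March 28, 2002, after the January 3, 2002 deadline, so the action is time-barred.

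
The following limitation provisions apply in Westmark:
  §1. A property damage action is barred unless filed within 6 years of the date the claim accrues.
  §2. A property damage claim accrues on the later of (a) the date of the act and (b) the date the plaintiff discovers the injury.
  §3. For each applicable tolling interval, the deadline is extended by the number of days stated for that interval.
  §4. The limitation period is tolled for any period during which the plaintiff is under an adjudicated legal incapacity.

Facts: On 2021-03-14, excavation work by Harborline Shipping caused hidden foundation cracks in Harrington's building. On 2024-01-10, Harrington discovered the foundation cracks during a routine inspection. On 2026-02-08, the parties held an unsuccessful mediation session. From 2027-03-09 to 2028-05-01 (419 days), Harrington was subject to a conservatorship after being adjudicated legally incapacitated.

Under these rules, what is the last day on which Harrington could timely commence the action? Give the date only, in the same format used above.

Because discovery on 2024-01-10 post-dates the 2021-03-14 act, accrual under the later-of rule falls on 2024-01-10.
The untolled deadline — 6 years after 2024-01-10 — is 2030-01-10.
Because the plaintiff's legal incapacity ran from 2027-03-09 to 2028-05-01, the deadline is extended by 419 days to 2031-03-05.
Nothing else in the chronology tolls or restarts the period.

2031-03-05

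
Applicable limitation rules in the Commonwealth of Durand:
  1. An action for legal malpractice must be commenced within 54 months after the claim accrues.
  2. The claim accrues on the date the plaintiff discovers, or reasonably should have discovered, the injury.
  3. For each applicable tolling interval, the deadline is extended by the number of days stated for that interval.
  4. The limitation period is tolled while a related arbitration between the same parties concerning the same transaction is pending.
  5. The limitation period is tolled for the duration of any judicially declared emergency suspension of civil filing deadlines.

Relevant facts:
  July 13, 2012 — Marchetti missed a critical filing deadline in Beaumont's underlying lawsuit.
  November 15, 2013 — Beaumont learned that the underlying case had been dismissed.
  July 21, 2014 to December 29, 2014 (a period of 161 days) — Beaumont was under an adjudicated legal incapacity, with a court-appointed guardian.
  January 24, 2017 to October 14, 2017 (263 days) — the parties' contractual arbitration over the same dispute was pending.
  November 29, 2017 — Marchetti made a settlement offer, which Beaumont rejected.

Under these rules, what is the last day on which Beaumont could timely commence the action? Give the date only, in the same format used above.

February 2, 2019

Under the discovery rule, the claim accrued on November 15, 2013, when Beaumont discovered the injury — not on the July 13, 2012 date of the underlying act.
The untolled deadline — 54 months after November 15, 2013 — is May 15, 2018.
Because the pending related arbitration ran from January 24, 2017 to October 14, 2017, the deadline is extended by 263 days to February 2, 2019.
The plaintiff's legal incapacity from July 21, 2014 to December 29, 2014 does not toll the period, because no stated rule makes the plaintiff's incapacity a tolling event.
None of the other events listed affects the running of the period under the stated rules.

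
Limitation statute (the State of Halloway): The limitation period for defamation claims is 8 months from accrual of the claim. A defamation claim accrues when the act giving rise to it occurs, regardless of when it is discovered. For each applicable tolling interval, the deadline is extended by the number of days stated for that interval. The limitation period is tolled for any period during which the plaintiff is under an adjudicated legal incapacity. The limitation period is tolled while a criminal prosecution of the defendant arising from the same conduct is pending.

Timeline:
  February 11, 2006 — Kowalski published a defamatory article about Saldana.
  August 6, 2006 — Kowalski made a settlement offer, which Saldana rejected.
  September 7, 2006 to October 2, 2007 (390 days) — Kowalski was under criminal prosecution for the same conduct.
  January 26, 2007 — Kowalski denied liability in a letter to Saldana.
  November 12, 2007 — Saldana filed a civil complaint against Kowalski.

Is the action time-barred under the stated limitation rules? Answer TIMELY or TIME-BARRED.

The limitation period began to run on February 11, 2006.
Adding the 8 months base period to February 11, 2006 gives a deadline of October 11, 2006, before any tolling.
Because the pending criminal prosecution ran from September 7, 2006 to October 2, 2007, the deadline is extended by 390 days to November 5, 2007.
The other events in the timeline have no effect on the limitation period under the stated rules.
Filing on November 12, 2007 missed the November 5, 2007 deadline — the action is time-barred.

TIME-BARRED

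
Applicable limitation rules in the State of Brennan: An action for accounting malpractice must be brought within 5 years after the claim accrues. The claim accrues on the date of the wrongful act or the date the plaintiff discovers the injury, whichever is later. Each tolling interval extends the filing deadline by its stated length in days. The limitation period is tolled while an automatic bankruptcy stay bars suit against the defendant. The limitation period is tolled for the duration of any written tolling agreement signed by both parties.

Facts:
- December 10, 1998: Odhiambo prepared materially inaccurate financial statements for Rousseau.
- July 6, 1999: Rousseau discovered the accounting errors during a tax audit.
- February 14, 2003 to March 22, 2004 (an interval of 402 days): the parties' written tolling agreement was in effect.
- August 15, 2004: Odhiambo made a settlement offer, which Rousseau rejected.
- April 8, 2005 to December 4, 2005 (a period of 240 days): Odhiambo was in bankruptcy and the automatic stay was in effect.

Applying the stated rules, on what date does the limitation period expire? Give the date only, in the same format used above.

Taking the later of the act (December 10, 1998) and discovery (July 6, 1999), the claim accrued on July 6, 1999.
Adding the 5 years base period to July 6, 1999 gives a deadline of July 6, 2004, before any tolling.
Because the written tolling agreement ran from February 14, 2003 to March 22, 2004, the deadline is extended by 402 days to August 12, 2005.
The automatic bankruptcy stay from April 8, 2005 to December 4, 2005 tolled the period for 240 days, extending the deadline to April 9, 2006.
The other events in the timeline have no effect on the limitation period under the stated rules.

April 9, 2006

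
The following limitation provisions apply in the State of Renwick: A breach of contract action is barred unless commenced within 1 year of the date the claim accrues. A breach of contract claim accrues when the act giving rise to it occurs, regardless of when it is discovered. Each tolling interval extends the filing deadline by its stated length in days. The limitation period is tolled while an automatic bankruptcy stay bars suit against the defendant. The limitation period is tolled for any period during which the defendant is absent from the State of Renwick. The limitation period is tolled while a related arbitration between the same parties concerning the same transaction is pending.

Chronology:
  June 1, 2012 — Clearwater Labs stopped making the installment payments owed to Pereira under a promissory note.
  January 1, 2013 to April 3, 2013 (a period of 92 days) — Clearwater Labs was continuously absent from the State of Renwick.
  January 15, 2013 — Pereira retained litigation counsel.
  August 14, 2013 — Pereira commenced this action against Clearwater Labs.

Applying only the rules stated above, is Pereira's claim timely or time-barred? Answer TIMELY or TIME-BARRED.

The claim accrued on June 1, 2012, the date of the act.
1 year from June 1, 2012 is June 1, 2013.
The defendant's absence from the jurisdiction from January 1, 2013 to April 3, 2013 tolled the period for 92 days, extending the deadline to September 1, 2013.
None of the other events listed affects the running of the period under the stated rules.
Pereira filed on August 14, 2013, before the September 1, 2013 deadline, so the action is timely.

TIMELY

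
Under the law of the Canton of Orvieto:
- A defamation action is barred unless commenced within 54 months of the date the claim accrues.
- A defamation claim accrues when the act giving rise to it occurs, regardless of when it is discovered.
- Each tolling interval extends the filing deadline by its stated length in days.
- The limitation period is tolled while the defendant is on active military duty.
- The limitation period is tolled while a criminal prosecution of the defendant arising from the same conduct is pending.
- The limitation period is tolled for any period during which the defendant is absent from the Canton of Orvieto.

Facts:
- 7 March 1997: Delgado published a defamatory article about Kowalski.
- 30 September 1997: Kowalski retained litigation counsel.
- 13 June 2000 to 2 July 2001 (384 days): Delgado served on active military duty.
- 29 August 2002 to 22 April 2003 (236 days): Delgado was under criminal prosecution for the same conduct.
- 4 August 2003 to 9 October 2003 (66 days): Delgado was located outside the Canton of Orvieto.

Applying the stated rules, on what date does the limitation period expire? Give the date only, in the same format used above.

The claim accrued on 7 March 1997, when the wrongful act occurred.
54 months from 7 March 1997 is 7 September 2001.
The period was tolled for 384 days by the defendant's active military service (13 June 2000 to 2 July 2001), pushing the deadline to 26 September 2002.
The period was tolled for 236 days by the pending criminal prosecution (29 August 2002 to 22 April 2003), pushing the deadline to 20 May 2003.
The defendant's absence from the jurisdiction starting 4 August 2003 came too late — the period had run on 20 May 2003 — and so does not extend the deadline.
The other events in the timeline have no effect on the limitation period under the stated rules.

20 May 2003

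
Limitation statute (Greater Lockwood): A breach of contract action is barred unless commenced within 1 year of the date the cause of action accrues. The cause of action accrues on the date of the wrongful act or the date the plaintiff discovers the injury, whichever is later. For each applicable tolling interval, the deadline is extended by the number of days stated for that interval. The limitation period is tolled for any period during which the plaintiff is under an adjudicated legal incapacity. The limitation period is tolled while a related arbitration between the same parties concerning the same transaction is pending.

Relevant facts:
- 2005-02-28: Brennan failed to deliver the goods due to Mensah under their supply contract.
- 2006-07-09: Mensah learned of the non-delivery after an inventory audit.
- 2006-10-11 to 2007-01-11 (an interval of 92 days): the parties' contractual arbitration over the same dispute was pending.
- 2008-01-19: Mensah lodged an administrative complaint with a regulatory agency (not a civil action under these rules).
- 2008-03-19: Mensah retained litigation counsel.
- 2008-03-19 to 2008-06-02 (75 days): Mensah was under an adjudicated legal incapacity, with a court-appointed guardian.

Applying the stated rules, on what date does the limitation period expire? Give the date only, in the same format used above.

2007-10-09

Taking the later of the act (2005-02-28) and discovery (2006-07-09), the claim accrued on 2006-07-09.
1 year from 2006-07-09 is 2007-07-09.
The period was tolled for 92 days by the pending related arbitration (2006-10-11 to 2007-01-11), pushing the deadline to 2007-10-09.
The plaintiff's legal incapacity starting 2008-03-19 came too late — the period had run on 2007-10-09 — and so does not extend the deadline.
Nothing else in the chronology tolls or restarts the period.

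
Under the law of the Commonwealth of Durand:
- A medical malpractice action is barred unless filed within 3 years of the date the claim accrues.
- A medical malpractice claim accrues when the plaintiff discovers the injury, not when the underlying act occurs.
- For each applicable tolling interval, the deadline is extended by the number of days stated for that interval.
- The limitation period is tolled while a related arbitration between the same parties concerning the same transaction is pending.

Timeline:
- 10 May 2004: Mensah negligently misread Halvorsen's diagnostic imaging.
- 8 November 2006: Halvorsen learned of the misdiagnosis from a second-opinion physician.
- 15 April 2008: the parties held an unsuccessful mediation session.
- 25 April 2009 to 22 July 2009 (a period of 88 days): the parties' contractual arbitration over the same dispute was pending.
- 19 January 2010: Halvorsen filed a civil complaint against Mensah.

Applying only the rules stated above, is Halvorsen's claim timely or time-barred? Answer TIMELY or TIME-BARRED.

Under the discovery rule, the claim accrued on 8 November 2006, when Halvorsen discovered the injury — not on the 10 May 2004 date of the underlying act.
Adding the 3 years base period to 8 November 2006 gives a deadline of 8 November 2009, before any tolling.
Because the pending related arbitration ran from 25 April 2009 to 22 July 2009, the deadline is extended by 88 days to 4 February 2010.
The other events in the timeline have no effect on the limitation period under the stated rules.
Filing on 19 January 2010 beat the 4 February 2010 deadline — the action is timely.

TIMELY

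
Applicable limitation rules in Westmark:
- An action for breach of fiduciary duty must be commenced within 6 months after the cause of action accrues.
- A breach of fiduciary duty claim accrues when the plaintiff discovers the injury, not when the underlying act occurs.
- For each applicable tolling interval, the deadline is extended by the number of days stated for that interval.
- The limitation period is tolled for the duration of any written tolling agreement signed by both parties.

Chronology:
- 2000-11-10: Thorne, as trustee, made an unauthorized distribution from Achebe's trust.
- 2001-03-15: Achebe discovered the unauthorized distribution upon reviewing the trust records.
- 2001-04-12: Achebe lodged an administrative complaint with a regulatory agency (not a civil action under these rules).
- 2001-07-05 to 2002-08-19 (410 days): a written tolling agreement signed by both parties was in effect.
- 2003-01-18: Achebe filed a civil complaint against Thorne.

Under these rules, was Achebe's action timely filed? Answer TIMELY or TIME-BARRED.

TIME-BARRED

Under the discovery rule, the claim accrued on 2001-03-15, when Achebe discovered the injury — not on the 2000-11-10 date of the underlying act.
6 months from 2001-03-15 is 2001-09-15.
The written tolling agreement from 2001-07-05 to 2002-08-19 tolled the period for 410 days, extending the deadline to 2002-10-30.
None of the other events listed affects the running of the period under the stated rules.
Filing on 2003-01-18 missed the 2002-10-30 deadline — the action is time-barred.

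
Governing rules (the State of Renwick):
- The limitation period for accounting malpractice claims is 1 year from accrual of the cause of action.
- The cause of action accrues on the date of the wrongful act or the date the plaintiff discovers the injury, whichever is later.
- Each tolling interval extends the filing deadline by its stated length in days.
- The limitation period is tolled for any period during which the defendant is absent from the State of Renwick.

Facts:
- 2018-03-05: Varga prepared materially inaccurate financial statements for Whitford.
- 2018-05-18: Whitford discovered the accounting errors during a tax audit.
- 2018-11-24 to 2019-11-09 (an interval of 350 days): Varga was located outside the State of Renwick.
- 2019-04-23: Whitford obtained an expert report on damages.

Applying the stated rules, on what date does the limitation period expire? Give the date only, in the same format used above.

Because discovery on 2018-05-18 post-dates the 2018-03-05 act, accrual under the later-of rule falls on 2018-05-18.
Adding the 1 year base period to 2018-05-18 gives a deadline of 2019-05-18, before any tolling.
Because the defendant's absence from the jurisdiction ran from 2018-11-24 to 2019-11-09, the deadline is extended by 350 days to 2020-05-02.
The other events in the timeline have no effect on the limitation period under the stated rules.

2020-05-02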